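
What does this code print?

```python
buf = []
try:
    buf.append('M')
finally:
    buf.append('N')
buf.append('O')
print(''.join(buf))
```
MNO

try/finally without except, no exception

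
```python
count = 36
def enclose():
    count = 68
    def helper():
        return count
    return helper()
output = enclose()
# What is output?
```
68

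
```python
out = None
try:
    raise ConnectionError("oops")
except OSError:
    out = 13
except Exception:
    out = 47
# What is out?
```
13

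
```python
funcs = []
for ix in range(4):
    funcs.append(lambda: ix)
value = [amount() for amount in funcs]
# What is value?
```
[3, 3, 3, 3]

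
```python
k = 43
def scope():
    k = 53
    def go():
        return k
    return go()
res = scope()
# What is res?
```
53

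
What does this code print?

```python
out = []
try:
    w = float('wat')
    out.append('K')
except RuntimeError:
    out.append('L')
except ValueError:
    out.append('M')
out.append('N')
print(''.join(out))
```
MN

ValueError is caught by its specific handler, not RuntimeError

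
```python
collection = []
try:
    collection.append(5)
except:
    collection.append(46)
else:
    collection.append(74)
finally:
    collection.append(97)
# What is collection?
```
[5, 74, 97]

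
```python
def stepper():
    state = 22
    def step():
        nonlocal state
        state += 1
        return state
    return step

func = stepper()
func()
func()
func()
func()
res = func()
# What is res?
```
27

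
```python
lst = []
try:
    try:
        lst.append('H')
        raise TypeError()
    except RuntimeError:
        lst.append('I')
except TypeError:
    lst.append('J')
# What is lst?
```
['H', 'J']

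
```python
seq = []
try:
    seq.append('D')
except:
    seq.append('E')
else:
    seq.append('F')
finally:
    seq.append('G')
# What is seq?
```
['D', 'F', 'G']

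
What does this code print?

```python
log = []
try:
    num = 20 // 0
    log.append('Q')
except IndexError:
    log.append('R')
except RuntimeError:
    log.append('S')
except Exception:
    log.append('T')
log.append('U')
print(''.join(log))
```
TU

ZeroDivisionError not specifically caught, falls to Exception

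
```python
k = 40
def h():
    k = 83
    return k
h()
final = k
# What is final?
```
40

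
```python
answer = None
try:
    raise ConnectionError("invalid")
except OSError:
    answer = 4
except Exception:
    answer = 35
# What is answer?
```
4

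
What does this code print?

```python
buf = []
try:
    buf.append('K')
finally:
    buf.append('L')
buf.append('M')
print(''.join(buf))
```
KLM

try/finally without except, no exception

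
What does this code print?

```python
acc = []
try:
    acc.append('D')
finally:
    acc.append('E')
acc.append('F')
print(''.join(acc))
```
DEF

try/finally without except, no exception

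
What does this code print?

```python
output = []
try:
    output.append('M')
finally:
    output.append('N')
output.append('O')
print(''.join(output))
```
MNO

try/finally without except, no exception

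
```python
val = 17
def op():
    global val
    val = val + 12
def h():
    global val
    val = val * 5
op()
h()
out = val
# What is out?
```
145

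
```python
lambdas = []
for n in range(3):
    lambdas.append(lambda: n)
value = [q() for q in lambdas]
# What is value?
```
[2, 2, 2]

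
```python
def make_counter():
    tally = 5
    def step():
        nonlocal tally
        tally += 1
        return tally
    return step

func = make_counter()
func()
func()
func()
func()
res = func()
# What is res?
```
10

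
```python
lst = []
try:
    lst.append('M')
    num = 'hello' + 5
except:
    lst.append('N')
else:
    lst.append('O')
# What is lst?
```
['M', 'N']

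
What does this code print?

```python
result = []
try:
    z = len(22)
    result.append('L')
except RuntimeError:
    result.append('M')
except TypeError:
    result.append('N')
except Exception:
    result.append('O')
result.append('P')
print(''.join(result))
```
NP

TypeError matches before generic Exception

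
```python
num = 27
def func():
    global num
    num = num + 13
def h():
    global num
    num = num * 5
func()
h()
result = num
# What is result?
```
200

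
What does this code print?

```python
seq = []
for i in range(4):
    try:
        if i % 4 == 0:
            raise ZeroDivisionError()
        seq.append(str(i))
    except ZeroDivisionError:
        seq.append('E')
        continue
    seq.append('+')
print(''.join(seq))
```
E1+2+3+

continue in except skips rest of loop body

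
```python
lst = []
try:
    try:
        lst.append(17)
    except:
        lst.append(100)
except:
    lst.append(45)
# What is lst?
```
[17]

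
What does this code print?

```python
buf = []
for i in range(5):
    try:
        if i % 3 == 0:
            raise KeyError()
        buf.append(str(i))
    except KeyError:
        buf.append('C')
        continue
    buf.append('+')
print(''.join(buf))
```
C1+2+C4+

continue in except skips rest of loop body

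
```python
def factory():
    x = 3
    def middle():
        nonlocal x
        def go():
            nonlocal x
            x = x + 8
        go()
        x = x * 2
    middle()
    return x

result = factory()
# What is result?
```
22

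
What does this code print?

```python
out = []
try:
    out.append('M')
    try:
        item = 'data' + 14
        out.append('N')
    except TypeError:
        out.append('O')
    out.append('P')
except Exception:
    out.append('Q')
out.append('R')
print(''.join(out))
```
MOPR

Inner exception caught by inner handler, outer continues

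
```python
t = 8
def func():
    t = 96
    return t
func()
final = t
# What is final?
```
8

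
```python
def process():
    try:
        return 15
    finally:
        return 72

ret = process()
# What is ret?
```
72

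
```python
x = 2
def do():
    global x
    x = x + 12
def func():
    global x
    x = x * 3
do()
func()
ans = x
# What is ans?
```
42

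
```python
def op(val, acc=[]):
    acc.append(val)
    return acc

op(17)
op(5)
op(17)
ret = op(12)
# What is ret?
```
[17, 5, 17, 12]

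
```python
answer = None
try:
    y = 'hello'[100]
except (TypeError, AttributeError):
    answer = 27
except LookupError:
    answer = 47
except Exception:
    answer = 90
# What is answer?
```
47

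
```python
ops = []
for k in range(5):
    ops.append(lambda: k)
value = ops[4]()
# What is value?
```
4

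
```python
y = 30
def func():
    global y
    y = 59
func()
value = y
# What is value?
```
59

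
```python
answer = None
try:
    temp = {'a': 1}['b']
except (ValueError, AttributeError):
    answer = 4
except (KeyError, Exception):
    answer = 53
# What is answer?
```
53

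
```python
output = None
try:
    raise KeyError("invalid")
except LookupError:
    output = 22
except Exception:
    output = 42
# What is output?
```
22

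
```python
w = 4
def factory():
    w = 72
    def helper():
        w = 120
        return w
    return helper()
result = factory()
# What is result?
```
120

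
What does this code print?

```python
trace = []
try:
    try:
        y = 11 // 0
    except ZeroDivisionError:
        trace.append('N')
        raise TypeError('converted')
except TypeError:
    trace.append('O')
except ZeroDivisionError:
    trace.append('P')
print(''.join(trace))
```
NO

New TypeError raised, caught by outer TypeError handler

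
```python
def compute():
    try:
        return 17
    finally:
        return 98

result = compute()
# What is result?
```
98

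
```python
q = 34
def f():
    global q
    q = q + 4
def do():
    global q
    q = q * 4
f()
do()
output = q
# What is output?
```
152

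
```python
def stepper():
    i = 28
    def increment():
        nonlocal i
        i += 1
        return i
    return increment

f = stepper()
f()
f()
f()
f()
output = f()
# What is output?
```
33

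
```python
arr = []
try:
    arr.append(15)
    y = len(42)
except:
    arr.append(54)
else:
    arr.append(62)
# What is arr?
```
[15, 54]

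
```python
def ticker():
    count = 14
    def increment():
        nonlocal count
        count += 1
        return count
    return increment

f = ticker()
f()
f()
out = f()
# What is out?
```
17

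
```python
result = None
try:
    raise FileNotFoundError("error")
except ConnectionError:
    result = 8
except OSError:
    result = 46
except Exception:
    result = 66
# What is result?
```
46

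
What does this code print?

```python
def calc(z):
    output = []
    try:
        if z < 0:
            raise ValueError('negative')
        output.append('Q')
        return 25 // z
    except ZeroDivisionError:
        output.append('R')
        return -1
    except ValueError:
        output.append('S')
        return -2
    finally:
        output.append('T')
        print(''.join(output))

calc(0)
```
QRT

z=0 causes ZeroDivisionError, caught, finally prints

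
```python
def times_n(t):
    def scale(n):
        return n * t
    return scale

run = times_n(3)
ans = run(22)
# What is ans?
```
66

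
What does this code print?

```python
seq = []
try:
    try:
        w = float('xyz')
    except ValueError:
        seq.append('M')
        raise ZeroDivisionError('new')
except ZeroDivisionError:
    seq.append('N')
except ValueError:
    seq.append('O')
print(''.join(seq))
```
MN

New ZeroDivisionError raised, caught by outer ZeroDivisionError handler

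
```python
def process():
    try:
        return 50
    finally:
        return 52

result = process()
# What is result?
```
52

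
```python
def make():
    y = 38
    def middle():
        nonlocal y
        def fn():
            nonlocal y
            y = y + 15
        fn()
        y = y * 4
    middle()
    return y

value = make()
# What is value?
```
212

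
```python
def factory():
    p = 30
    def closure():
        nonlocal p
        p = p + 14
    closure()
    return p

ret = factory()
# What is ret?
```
44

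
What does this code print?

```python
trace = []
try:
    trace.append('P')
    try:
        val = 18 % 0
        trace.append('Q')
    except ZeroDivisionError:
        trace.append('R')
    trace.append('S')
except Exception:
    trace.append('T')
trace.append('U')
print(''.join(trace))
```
PRSU

Inner exception caught by inner handler, outer continues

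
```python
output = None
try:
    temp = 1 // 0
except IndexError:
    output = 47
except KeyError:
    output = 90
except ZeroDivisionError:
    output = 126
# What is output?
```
126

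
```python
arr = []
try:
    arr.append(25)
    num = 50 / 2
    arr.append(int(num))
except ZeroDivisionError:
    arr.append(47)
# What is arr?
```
[25, 25]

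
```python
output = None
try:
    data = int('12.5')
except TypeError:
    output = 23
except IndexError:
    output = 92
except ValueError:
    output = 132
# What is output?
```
132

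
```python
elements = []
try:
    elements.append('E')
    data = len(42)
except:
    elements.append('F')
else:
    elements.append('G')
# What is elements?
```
['E', 'F']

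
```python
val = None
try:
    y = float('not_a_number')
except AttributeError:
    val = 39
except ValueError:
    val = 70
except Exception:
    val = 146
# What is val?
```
70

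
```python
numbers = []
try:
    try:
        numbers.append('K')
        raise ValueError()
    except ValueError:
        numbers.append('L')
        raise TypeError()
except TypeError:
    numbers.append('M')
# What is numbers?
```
['K', 'L', 'M']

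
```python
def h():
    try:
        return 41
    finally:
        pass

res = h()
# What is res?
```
41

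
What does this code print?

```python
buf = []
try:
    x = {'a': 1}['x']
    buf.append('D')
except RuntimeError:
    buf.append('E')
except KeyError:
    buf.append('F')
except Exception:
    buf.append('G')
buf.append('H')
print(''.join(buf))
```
FH

KeyError matches before generic Exception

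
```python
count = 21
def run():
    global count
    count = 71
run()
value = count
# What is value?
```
71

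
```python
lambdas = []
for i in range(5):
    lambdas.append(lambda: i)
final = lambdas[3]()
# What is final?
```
4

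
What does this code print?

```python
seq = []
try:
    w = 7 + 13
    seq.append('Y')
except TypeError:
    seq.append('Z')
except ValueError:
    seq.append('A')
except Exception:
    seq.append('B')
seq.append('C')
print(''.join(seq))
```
YC

No exception, try block completes normally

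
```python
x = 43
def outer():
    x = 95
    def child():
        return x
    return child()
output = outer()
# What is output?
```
95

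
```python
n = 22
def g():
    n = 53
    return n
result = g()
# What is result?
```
53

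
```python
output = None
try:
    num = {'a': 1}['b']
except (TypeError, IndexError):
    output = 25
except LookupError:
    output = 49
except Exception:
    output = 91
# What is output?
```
49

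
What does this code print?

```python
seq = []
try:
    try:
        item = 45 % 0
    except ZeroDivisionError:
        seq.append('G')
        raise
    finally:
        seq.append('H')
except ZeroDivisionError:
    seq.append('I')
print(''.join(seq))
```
GHI

finally runs before re-raised exception propagates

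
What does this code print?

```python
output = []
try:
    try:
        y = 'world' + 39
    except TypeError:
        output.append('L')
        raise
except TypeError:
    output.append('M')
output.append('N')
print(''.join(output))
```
LMN

raise without argument re-raises current exception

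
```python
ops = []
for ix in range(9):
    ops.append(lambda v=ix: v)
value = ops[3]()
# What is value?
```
3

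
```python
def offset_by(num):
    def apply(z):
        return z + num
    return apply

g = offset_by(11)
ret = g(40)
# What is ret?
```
51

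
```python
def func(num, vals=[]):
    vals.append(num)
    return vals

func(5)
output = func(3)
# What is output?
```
[5, 3]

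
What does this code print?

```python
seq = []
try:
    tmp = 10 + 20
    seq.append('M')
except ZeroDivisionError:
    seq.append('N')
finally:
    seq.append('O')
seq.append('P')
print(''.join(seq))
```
MOP

finally runs after normal execution too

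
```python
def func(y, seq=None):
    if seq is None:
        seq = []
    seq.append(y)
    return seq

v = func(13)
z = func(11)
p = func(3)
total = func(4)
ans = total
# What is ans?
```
[4]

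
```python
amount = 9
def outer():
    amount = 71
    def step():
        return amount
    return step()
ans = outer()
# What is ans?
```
71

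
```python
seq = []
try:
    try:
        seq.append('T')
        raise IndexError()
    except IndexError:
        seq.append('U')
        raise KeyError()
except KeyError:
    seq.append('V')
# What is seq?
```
['T', 'U', 'V']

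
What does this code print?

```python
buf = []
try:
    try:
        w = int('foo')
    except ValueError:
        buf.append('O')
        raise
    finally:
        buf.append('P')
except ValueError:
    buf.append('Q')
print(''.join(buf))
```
OPQ

finally runs before re-raised exception propagates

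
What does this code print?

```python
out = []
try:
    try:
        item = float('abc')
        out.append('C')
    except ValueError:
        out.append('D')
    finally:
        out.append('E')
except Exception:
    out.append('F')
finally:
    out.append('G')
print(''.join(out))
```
DEG

Both finally blocks run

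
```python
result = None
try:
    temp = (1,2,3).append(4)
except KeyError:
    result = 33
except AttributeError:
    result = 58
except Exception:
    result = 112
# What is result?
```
58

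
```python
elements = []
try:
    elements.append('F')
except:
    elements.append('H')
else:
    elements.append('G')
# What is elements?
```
['F', 'G']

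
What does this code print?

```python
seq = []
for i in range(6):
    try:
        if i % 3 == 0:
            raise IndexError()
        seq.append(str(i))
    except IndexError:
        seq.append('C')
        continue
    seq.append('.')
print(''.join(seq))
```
C1.2.C4.5.

continue in except skips rest of loop body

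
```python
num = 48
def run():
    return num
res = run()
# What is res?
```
48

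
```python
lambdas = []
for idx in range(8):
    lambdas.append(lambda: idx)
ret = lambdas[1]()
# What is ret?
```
7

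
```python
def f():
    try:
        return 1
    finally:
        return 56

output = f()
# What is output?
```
56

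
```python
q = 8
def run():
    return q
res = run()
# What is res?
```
8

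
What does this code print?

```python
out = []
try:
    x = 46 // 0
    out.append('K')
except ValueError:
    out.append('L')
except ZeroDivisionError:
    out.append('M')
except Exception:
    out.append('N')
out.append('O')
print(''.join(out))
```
MO

ZeroDivisionError matches before generic Exception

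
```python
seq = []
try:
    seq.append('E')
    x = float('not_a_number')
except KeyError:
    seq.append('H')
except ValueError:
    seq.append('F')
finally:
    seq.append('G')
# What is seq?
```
['E', 'F', 'G']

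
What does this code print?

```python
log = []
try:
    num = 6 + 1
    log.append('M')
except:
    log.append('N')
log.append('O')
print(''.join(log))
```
MO

No exception, try block completes normally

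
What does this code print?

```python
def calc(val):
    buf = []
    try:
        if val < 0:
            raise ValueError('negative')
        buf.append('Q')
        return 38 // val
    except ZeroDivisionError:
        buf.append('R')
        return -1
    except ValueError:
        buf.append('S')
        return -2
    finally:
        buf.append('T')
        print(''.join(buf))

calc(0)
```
QRT

val=0 causes ZeroDivisionError, caught, finally prints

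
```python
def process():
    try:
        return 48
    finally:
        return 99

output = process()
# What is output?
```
99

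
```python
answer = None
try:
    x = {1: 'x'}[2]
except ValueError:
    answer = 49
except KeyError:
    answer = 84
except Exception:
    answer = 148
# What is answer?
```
84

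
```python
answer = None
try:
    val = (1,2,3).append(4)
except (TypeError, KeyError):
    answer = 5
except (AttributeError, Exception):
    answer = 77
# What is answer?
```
77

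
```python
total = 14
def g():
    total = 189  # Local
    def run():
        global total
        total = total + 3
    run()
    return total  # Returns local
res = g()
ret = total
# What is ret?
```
17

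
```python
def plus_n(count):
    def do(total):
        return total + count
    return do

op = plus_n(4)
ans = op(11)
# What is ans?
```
15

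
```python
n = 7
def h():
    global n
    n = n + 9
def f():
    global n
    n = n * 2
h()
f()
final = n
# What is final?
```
32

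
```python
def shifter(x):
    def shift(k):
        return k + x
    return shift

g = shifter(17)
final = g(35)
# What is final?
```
52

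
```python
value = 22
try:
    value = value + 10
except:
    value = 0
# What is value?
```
32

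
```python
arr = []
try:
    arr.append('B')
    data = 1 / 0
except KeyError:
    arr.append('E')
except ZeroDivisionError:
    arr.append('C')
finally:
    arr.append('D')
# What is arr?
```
['B', 'C', 'D']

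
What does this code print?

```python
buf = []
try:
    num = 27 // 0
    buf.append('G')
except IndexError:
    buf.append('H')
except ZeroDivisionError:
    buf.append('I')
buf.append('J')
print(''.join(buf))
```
IJ

ZeroDivisionError is caught by its specific handler, not IndexError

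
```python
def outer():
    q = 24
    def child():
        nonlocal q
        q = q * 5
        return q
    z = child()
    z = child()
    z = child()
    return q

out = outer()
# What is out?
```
3000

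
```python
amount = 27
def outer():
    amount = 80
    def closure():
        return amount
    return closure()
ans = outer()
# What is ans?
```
80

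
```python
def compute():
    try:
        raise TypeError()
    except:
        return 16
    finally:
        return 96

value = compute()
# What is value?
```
96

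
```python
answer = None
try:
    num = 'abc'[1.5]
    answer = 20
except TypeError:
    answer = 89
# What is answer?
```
89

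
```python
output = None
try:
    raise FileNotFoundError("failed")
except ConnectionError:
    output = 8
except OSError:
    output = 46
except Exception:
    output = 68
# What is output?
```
46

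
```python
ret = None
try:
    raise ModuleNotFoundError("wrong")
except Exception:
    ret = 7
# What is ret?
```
7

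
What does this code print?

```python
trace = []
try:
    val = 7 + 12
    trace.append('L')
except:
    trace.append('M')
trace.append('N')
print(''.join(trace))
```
LN

No exception, try block completes normally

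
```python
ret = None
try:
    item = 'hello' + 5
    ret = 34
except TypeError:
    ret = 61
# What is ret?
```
61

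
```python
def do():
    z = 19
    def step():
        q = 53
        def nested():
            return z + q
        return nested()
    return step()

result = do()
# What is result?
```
72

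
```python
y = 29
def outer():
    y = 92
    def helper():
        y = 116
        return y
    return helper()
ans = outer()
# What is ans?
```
116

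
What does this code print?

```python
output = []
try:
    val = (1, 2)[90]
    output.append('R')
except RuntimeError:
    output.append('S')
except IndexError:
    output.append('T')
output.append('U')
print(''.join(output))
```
TU

IndexError is caught by its specific handler, not RuntimeError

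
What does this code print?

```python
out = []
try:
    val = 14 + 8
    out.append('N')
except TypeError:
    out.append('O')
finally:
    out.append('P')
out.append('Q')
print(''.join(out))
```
NPQ

finally runs after normal execution too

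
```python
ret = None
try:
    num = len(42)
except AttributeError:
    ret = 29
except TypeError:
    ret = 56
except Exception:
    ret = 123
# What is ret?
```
56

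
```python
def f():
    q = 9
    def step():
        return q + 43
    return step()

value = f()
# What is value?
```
52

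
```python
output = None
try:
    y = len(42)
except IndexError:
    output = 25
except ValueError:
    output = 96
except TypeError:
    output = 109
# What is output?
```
109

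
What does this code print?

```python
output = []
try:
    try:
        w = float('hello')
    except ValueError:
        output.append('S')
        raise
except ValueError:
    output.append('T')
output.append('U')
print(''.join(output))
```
STU

raise without argument re-raises current exception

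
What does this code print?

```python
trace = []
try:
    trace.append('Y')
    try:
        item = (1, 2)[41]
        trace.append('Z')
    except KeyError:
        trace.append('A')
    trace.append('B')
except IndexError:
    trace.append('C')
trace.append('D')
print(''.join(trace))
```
YCD

Inner handler doesn't match, propagates to outer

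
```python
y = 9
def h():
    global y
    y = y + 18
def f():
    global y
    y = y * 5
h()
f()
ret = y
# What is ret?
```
135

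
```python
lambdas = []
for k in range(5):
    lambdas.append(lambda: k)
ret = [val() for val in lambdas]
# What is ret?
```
[4, 4, 4, 4, 4]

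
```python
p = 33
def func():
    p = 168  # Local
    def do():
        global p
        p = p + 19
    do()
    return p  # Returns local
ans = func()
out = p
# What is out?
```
52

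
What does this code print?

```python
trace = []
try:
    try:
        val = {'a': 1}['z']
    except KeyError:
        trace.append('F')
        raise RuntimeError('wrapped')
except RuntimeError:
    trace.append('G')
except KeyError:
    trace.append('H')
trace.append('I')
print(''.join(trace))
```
FGI

RuntimeError raised and caught, original KeyError not re-raised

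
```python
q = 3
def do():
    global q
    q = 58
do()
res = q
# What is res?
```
58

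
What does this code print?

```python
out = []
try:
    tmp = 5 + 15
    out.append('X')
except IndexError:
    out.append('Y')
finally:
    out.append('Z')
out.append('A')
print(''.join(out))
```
XZA

finally runs after normal execution too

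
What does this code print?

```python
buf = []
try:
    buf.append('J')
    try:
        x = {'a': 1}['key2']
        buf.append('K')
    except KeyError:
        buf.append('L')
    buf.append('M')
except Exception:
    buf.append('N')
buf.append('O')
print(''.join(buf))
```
JLMO

Inner exception caught by inner handler, outer continues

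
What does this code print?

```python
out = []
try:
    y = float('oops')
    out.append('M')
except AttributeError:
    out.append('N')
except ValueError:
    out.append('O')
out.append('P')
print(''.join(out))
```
OP

ValueError is caught by its specific handler, not AttributeError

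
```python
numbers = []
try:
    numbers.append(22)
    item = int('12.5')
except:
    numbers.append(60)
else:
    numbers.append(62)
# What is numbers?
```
[22, 60]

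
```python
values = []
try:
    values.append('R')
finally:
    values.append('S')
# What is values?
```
['R', 'S']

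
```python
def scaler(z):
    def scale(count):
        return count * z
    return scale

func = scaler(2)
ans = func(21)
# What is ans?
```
42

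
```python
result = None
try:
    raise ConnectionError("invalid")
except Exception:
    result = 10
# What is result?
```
10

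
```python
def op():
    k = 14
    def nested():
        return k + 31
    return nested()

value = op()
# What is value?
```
45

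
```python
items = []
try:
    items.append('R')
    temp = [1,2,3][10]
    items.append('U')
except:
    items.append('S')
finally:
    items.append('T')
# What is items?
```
['R', 'S', 'T']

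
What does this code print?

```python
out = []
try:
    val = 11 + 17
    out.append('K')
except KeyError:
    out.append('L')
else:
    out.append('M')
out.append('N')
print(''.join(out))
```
KMN

else block runs when no exception occurs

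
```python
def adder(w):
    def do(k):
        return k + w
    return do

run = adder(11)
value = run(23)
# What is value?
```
34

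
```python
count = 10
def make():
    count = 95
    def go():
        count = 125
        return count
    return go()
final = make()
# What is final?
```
125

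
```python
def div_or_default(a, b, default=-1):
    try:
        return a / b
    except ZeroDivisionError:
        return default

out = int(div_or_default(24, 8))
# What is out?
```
3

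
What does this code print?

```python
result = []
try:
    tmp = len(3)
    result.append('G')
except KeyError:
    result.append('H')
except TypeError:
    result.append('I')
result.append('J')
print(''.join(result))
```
IJ

TypeError is caught by its specific handler, not KeyError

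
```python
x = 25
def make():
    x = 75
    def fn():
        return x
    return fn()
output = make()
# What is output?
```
75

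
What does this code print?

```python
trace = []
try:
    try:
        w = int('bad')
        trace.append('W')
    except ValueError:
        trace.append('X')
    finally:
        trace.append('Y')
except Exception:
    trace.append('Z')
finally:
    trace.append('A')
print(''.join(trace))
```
XYA

Both finally blocks run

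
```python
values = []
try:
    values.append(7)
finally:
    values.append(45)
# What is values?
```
[7, 45]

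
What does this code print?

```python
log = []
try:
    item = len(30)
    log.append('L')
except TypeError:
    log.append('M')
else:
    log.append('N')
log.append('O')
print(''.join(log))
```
MO

else block skipped when exception is caught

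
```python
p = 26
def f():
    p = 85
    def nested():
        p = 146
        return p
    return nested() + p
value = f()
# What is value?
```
231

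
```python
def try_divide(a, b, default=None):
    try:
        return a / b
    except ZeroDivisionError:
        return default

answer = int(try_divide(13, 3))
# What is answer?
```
4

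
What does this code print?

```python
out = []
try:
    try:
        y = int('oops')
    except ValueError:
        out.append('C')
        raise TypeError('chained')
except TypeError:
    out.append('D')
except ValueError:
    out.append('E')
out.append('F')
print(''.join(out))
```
CDF

TypeError raised and caught, original ValueError not re-raised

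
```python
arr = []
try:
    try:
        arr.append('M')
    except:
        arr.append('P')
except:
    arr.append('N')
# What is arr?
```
['M']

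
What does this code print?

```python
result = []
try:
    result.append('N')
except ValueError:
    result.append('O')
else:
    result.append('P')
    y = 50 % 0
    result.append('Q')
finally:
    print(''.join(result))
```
NP

Try succeeds, else appends 'P', ZeroDivisionError in else is uncaught, finally prints before exception propagates ('Q' never appended)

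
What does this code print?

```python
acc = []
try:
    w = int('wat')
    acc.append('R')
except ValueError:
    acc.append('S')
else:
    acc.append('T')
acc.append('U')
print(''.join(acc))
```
SU

else block skipped when exception is caught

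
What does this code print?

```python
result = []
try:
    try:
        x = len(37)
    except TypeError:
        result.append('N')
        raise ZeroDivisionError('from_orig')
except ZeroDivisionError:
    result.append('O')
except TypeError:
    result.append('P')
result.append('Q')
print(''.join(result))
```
NOQ

ZeroDivisionError raised and caught, original TypeError not re-raised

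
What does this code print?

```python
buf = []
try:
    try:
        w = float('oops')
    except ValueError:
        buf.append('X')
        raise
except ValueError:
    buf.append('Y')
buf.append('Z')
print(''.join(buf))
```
XYZ

raise without argument re-raises current exception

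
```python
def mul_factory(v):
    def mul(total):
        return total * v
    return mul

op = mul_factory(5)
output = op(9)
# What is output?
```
45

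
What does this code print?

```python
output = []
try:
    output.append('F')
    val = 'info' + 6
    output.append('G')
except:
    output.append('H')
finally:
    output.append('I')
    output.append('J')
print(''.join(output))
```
FHIJ

Code before exception runs, then except, then all of finally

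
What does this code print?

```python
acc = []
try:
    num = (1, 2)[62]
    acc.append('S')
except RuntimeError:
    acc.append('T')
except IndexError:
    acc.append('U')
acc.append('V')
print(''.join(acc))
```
UV

IndexError is caught by its specific handler, not RuntimeError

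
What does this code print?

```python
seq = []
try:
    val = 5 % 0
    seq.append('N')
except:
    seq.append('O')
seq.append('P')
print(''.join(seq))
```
OP

Exception raised in try, caught by bare except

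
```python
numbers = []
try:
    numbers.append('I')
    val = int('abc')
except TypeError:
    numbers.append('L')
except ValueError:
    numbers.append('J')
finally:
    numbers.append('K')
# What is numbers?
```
['I', 'J', 'K']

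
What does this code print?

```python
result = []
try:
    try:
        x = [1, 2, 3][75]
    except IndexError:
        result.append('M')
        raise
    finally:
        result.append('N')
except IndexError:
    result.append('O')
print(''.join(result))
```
MNO

finally runs before re-raised exception propagates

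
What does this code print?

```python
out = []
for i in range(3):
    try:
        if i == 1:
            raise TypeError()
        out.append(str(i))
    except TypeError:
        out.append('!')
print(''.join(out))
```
0!2

Exception on i=1 caught, loop continues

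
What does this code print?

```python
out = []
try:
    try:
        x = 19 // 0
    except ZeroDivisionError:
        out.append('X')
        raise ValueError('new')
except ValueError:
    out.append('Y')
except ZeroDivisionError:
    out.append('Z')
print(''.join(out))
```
XY

New ValueError raised, caught by outer ValueError handler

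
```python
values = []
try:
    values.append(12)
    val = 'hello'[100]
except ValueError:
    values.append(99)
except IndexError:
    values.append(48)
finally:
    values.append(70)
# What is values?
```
[12, 48, 70]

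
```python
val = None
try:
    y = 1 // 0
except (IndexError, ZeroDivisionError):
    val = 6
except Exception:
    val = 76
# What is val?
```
6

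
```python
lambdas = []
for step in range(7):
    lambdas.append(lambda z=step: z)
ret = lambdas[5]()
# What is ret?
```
5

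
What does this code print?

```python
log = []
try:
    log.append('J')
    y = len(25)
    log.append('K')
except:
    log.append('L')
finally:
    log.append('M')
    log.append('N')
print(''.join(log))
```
JLMN

Code before exception runs, then except, then all of finally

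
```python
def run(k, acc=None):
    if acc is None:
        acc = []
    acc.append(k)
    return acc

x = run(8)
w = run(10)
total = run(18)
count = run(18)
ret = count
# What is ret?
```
[18]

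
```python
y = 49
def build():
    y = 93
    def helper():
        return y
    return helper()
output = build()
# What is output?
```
93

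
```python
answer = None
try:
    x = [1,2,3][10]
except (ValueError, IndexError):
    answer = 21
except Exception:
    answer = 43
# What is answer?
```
21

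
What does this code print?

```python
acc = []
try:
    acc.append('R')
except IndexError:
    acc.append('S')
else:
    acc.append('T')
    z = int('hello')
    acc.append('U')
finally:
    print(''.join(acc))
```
RT

Try succeeds, else appends 'T', ValueError in else is uncaught, finally prints before exception propagates ('U' never appended)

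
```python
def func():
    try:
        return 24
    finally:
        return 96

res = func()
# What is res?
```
96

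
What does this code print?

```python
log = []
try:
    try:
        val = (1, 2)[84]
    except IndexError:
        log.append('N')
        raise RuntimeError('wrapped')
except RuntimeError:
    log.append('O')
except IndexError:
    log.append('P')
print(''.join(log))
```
NO

New RuntimeError raised, caught by outer RuntimeError handler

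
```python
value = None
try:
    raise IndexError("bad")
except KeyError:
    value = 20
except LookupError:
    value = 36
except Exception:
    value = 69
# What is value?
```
36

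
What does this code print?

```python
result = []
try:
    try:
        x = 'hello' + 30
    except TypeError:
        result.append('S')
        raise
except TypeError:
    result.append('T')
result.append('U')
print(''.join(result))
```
STU

raise without argument re-raises current exception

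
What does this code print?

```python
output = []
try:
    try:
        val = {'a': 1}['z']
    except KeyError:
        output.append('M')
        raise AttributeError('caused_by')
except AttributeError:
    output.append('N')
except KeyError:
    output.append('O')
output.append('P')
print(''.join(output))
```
MNP

AttributeError raised and caught, original KeyError not re-raised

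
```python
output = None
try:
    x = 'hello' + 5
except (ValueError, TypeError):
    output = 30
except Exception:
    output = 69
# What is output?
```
30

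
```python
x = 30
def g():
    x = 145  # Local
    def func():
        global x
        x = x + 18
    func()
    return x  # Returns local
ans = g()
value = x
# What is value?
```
48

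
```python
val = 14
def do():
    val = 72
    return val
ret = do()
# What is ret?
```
72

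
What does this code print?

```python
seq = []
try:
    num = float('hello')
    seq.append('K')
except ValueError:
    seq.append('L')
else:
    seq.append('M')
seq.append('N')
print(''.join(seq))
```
LN

else block skipped when exception is caught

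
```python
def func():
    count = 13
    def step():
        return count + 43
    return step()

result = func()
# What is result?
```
56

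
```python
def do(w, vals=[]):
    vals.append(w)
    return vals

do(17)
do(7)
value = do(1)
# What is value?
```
[17, 7, 1]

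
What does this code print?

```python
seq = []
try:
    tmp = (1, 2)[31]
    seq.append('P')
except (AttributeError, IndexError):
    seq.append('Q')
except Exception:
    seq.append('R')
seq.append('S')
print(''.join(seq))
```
QS

IndexError matches tuple containing it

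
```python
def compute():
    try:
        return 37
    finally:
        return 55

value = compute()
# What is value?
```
55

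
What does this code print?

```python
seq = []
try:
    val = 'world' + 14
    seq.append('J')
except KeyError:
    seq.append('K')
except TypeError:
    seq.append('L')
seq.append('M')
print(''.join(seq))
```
LM

TypeError is caught by its specific handler, not KeyError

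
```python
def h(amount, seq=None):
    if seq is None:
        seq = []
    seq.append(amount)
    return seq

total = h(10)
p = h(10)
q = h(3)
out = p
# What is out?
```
[10]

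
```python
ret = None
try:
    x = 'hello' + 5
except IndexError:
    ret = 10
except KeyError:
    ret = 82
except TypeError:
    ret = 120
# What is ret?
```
120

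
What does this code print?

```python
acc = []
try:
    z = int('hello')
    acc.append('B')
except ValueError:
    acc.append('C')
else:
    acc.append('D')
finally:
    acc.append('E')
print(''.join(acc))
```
CE

Exception: except runs, else skipped, finally runs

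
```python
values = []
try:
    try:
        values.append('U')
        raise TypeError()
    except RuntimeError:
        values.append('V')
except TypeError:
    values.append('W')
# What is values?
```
['U', 'W']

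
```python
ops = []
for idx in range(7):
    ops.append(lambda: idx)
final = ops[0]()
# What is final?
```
6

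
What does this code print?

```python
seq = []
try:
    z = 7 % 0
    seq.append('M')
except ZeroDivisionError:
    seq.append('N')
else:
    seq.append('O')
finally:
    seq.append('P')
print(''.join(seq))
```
NP

Exception: except runs, else skipped, finally runs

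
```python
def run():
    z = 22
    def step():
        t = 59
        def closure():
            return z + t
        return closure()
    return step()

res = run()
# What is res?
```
81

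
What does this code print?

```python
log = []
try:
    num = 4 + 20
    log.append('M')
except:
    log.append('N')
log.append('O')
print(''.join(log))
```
MO

No exception, try block completes normally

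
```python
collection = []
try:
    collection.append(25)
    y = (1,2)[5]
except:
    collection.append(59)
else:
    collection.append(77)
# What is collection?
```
[25, 59]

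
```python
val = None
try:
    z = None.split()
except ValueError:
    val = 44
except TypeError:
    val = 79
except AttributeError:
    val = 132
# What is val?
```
132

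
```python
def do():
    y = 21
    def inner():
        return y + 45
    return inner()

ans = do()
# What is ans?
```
66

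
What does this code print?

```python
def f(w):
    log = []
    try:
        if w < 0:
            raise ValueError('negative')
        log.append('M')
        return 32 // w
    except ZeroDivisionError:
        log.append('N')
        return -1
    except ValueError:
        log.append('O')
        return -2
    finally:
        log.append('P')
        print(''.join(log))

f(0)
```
MNP

w=0 causes ZeroDivisionError, caught, finally prints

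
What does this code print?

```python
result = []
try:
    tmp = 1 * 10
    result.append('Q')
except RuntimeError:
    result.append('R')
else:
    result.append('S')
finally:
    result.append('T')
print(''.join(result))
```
QST

else runs before finally when no exception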